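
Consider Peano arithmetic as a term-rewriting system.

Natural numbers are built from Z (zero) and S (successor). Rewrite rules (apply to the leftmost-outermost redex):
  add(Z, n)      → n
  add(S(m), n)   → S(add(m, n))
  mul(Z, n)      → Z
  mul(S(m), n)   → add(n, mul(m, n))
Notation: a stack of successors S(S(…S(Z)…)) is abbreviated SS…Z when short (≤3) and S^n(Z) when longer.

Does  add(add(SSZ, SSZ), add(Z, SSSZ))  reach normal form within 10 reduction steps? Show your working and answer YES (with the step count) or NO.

  start: add(add(SSZ, SSZ), add(Z, SSSZ))
  →1  add(S(add(SZ, SSZ)), add(Z, SSSZ))
  →2  S(add(add(SZ, SSZ), add(Z, SSSZ)))
  →3  S(add(S(add(Z, SSZ)), add(Z, SSSZ)))
  →4  S(S(add(add(Z, SSZ), add(Z, SSSZ))))
  →5  S(S(add(SSZ, add(Z, SSSZ))))
  →6  S(S(S(add(SZ, add(Z, SSSZ)))))
  →7  S(S(S(S(add(Z, add(Z, SSSZ))))))
  →8  S(S(S(S(add(Z, SSSZ)))))
  →9  S^7(Z)

Answer: YES — reaches normal form S^7(Z) in 9 ≤ 10 steps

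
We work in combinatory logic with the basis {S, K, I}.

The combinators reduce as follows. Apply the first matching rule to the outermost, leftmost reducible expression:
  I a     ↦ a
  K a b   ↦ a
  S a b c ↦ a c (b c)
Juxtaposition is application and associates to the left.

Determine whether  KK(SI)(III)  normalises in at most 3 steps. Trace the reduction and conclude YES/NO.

  start: KK(SI)(III)
  [1] K(III)
  [2] K(II)
  [3] KI

Answer: YES — reaches normal form KI in 3 ≤ 3 steps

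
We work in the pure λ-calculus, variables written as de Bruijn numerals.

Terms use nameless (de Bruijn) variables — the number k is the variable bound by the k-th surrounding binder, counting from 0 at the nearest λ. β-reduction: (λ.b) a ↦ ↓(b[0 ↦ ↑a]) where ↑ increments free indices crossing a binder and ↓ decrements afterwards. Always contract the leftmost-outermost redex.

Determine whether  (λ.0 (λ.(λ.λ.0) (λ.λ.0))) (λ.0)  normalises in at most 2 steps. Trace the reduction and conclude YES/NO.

  start: (λ.0 (λ.(λ.λ.0) (λ.λ.0))) (λ.0)
  step 1: (λ.0) (λ.(λ.λ.0) (λ.λ.0))
  step 2: λ.(λ.λ.0) (λ.λ.0)

Answer: NO — after 2 steps the term is λ.(λ.λ.0) (λ.λ.0), not yet normal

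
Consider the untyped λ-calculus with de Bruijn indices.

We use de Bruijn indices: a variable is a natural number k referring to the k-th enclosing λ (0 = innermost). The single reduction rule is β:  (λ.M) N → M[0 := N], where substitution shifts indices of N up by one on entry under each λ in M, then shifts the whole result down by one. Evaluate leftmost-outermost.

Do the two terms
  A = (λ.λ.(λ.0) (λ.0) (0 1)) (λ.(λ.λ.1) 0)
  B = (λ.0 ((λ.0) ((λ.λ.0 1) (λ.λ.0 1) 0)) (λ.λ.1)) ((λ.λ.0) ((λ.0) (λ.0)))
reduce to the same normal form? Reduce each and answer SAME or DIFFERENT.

Term A:
  start: (λ.λ.(λ.0) (λ.0) (0 1)) (λ.(λ.λ.1) 0)
  [1] λ.(λ.0) (λ.0) (0 (λ.(λ.λ.1) 0))
  [2] λ.(λ.0) (0 (λ.(λ.λ.1) 0))
  [3] λ.0 (λ.(λ.λ.1) 0)
  [4] λ.0 (λ.λ.1)

Term B:
  start: (λ.0 ((λ.0) ((λ.λ.0 1) (λ.λ.0 1) 0)) (λ.λ.1)) ((λ.λ.0) ((λ.0) (λ.0)))
  [1] (λ.λ.0) ((λ.0) (λ.0)) ((λ.0) ((λ.λ.0 1) (λ.λ.0 1) ((λ.λ.0) ((λ.0) (λ.0))))) (λ.λ.1)
  [2] (λ.0) ((λ.0) ((λ.λ.0 1) (λ.λ.0 1) ((λ.λ.0) ((λ.0) (λ.0))))) (λ.λ.1)
  [3] (λ.0) ((λ.λ.0 1) (λ.λ.0 1) ((λ.λ.0) ((λ.0) (λ.0)))) (λ.λ.1)
  [4] (λ.λ.0 1) (λ.λ.0 1) ((λ.λ.0) ((λ.0) (λ.0))) (λ.λ.1)
  [5] (λ.0 (λ.λ.0 1)) ((λ.λ.0) ((λ.0) (λ.0))) (λ.λ.1)
  [6] (λ.λ.0) ((λ.0) (λ.0)) (λ.λ.0 1) (λ.λ.1)
  [7] (λ.0) (λ.λ.0 1) (λ.λ.1)
  [8] (λ.λ.0 1) (λ.λ.1)
  [9] λ.0 (λ.λ.1)

Answer: SAME — A ⇓ λ.0 (λ.λ.1), B ⇓ λ.0 (λ.λ.1)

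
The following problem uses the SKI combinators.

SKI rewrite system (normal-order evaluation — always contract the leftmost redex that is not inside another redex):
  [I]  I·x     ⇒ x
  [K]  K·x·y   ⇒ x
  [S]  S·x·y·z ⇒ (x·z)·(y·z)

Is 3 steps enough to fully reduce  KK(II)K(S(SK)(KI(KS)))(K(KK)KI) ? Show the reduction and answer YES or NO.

Answer: NO — after 3 steps the term is K(KKI), not yet normal

Reduction:
  start: KK(II)K(S(SK)(KI(KS)))(K(KK)KI)
  [1] KK(S(SK)(KI(KS)))(K(KK)KI)
  [2] K(K(KK)KI)
  [3] K(KKI)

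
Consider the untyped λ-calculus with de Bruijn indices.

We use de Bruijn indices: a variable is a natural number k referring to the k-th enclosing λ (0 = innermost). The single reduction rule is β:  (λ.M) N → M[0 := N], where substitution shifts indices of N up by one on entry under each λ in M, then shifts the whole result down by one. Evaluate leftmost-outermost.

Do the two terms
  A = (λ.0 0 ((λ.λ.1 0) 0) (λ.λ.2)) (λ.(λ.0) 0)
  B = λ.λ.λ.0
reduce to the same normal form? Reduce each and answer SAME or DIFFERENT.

Answer: SAME — A ⇓ λ.λ.λ.0, B ⇓ λ.λ.λ.0

Derivation:
Term A:
  start: (λ.0 0 ((λ.λ.1 0) 0) (λ.λ.2)) (λ.(λ.0) 0)
  →1  (λ.(λ.0) 0) (λ.(λ.0) 0) ((λ.λ.1 0) (λ.(λ.0) 0)) (λ.λ.λ.(λ.0) 0)
  →2  (λ.0) (λ.(λ.0) 0) ((λ.λ.1 0) (λ.(λ.0) 0)) (λ.λ.λ.(λ.0) 0)
  →3  (λ.(λ.0) 0) ((λ.λ.1 0) (λ.(λ.0) 0)) (λ.λ.λ.(λ.0) 0)
  →4  (λ.0) ((λ.λ.1 0) (λ.(λ.0) 0)) (λ.λ.λ.(λ.0) 0)
  →5  (λ.λ.1 0) (λ.(λ.0) 0) (λ.λ.λ.(λ.0) 0)
  →6  (λ.(λ.(λ.0) 0) 0) (λ.λ.λ.(λ.0) 0)
  →7  (λ.(λ.0) 0) (λ.λ.λ.(λ.0) 0)
  →8  (λ.0) (λ.λ.λ.(λ.0) 0)
  →9  λ.λ.λ.(λ.0) 0
  →10  λ.λ.λ.0

Term B:
  start: λ.λ.λ.0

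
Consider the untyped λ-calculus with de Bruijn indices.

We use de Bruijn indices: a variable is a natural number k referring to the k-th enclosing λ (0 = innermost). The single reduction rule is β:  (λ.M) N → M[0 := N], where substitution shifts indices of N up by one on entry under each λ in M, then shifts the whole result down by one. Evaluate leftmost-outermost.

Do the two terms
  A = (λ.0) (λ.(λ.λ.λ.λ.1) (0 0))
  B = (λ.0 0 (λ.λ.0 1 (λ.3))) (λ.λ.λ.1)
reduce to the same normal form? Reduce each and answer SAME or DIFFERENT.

Term A:
  start: (λ.0) (λ.(λ.λ.λ.λ.1) (0 0))
  step 1: λ.(λ.λ.λ.λ.1) (0 0)
  step 2: λ.λ.λ.λ.1

Term B:
  start: (λ.0 0 (λ.λ.0 1 (λ.3))) (λ.λ.λ.1)
  step 1: (λ.λ.λ.1) (λ.λ.λ.1) (λ.λ.0 1 (λ.λ.λ.λ.1))
  step 2: (λ.λ.1) (λ.λ.0 1 (λ.λ.λ.λ.1))
  step 3: λ.λ.λ.0 1 (λ.λ.λ.λ.1)

Answer: DIFFERENT — A ⇓ λ.λ.λ.λ.1, B ⇓ λ.λ.λ.0 1 (λ.λ.λ.λ.1)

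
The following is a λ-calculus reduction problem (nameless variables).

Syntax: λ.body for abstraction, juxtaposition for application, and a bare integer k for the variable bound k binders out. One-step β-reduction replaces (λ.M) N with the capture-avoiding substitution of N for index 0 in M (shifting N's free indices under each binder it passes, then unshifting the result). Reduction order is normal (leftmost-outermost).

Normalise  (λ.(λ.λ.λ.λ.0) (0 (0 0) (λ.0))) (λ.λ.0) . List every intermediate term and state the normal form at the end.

  start: (λ.(λ.λ.λ.λ.0) (0 (0 0) (λ.0))) (λ.λ.0)
  [1] (λ.λ.λ.λ.0) ((λ.λ.0) ((λ.λ.0) (λ.λ.0)) (λ.0))
  [2] λ.λ.λ.0

Answer: normal form = λ.λ.λ.0  (in 2 steps)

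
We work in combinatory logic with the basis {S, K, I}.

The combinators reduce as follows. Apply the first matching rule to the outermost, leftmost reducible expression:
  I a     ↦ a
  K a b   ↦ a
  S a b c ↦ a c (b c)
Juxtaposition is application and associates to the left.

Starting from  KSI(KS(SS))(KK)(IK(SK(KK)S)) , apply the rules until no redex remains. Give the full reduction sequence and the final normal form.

  start: KSI(KS(SS))(KK)(IK(SK(KK)S))
  →1  S(KS(SS))(KK)(IK(SK(KK)S))
  →2  KS(SS)(IK(SK(KK)S))(KK(IK(SK(KK)S)))
  →3  S(IK(SK(KK)S))(KK(IK(SK(KK)S)))
  →4  S(K(SK(KK)S))(KK(IK(SK(KK)S)))
  →5  S(K(KS(KKS)))(KK(IK(SK(KK)S)))
  →6  S(KS)(KK(IK(SK(KK)S)))
  →7  S(KS)K

Answer: normal form = S(KS)K  (in 7 steps)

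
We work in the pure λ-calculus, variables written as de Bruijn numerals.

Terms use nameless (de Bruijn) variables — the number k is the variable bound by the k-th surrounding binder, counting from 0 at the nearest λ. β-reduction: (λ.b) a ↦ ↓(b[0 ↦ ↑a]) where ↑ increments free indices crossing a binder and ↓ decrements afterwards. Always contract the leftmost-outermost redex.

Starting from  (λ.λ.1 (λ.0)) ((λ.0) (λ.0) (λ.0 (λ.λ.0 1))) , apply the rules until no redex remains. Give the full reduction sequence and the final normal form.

  start: (λ.λ.1 (λ.0)) ((λ.0) (λ.0) (λ.0 (λ.λ.0 1)))
  →1  λ.(λ.0) (λ.0) (λ.0 (λ.λ.0 1)) (λ.0)
  →2  λ.(λ.0) (λ.0 (λ.λ.0 1)) (λ.0)
  →3  λ.(λ.0 (λ.λ.0 1)) (λ.0)
  →4  λ.(λ.0) (λ.λ.0 1)
  →5  λ.λ.λ.0 1

Answer: normal form = λ.λ.λ.0 1  (in 5 steps)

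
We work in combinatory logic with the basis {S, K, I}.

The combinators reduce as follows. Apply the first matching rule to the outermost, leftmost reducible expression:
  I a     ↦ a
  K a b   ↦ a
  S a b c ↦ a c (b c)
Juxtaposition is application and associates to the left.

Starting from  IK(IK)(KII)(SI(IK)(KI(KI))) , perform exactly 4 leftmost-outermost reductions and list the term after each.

Answer: after 4 steps: K(I(KI(KI))(IK(KI(KI))))

Reduction:
  start: IK(IK)(KII)(SI(IK)(KI(KI)))
  [1] K(IK)(KII)(SI(IK)(KI(KI)))
  [2] IK(SI(IK)(KI(KI)))
  [3] K(SI(IK)(KI(KI)))
  [4] K(I(KI(KI))(IK(KI(KI))))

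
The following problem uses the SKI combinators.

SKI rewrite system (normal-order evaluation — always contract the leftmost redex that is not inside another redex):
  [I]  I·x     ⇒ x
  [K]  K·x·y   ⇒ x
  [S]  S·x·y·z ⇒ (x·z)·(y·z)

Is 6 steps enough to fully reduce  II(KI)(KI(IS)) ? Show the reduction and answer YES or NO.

  start: II(KI)(KI(IS))
  [1] I(KI)(KI(IS))
  [2] KI(KI(IS))
  [3] I

Answer: YES — reaches normal form I in 3 ≤ 6 steps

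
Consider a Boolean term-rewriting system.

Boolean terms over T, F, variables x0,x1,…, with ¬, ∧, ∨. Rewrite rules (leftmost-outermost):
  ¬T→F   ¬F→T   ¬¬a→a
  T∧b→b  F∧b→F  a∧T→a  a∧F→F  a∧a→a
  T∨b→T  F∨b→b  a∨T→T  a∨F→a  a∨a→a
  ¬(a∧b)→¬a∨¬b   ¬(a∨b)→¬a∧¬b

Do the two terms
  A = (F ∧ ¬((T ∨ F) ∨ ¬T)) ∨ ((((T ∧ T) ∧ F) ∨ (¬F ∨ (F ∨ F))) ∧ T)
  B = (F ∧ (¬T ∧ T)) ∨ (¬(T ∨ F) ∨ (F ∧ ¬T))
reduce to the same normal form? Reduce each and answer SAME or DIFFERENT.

Term A:
  start: (F ∧ ¬((T ∨ F) ∨ ¬T)) ∨ ((((T ∧ T) ∧ F) ∨ (¬F ∨ (F ∨ F))) ∧ T)
  [1] F ∨ ((((T ∧ T) ∧ F) ∨ (¬F ∨ (F ∨ F))) ∧ T)
  [2] (((T ∧ T) ∧ F) ∨ (¬F ∨ (F ∨ F))) ∧ T
  [3] ((T ∧ T) ∧ F) ∨ (¬F ∨ (F ∨ F))
  [4] F ∨ (¬F ∨ (F ∨ F))
  [5] ¬F ∨ (F ∨ F)
  [6] T ∨ (F ∨ F)
  [7] T

Term B:
  start: (F ∧ (¬T ∧ T)) ∨ (¬(T ∨ F) ∨ (F ∧ ¬T))
  [1] F ∨ (¬(T ∨ F) ∨ (F ∧ ¬T))
  [2] ¬(T ∨ F) ∨ (F ∧ ¬T)
  [3] (¬T ∧ ¬F) ∨ (F ∧ ¬T)
  [4] (F ∧ ¬F) ∨ (F ∧ ¬T)
  [5] F ∨ (F ∧ ¬T)
  [6] F ∧ ¬T
  [7] F

Answer: DIFFERENT — A ⇓ T, B ⇓ F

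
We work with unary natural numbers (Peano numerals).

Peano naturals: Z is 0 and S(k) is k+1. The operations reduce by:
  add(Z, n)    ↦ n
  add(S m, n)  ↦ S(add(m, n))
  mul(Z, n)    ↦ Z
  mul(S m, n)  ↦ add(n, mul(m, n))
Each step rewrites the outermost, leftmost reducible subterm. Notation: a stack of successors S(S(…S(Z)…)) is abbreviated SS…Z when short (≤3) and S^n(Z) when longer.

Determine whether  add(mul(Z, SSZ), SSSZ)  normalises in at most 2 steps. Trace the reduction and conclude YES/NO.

  start: add(mul(Z, SSZ), SSSZ)
  [1] add(Z, SSSZ)
  [2] SSSZ

Answer: YES — reaches normal form SSSZ in 2 ≤ 2 steps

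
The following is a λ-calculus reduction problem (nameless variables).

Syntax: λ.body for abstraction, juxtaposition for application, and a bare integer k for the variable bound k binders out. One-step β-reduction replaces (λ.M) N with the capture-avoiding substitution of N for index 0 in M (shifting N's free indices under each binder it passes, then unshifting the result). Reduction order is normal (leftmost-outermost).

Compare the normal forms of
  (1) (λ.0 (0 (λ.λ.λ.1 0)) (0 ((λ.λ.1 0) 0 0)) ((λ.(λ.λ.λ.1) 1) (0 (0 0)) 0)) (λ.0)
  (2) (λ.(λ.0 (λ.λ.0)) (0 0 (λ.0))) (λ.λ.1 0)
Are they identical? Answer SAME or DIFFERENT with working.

Term A:
  start: (λ.0 (0 (λ.λ.λ.1 0)) (0 ((λ.λ.1 0) 0 0)) ((λ.(λ.λ.λ.1) 1) (0 (0 0)) 0)) (λ.0)
  step 1: (λ.0) ((λ.0) (λ.λ.λ.1 0)) ((λ.0) ((λ.λ.1 0) (λ.0) (λ.0))) ((λ.(λ.λ.λ.1) (λ.0)) ((λ.0) ((λ.0) (λ.0))) (λ.0))
  step 2: (λ.0) (λ.λ.λ.1 0) ((λ.0) ((λ.λ.1 0) (λ.0) (λ.0))) ((λ.(λ.λ.λ.1) (λ.0)) ((λ.0) ((λ.0) (λ.0))) (λ.0))
  step 3: (λ.λ.λ.1 0) ((λ.0) ((λ.λ.1 0) (λ.0) (λ.0))) ((λ.(λ.λ.λ.1) (λ.0)) ((λ.0) ((λ.0) (λ.0))) (λ.0))
  step 4: (λ.λ.1 0) ((λ.(λ.λ.λ.1) (λ.0)) ((λ.0) ((λ.0) (λ.0))) (λ.0))
  step 5: λ.(λ.(λ.λ.λ.1) (λ.0)) ((λ.0) ((λ.0) (λ.0))) (λ.0) 0
  step 6: λ.(λ.λ.λ.1) (λ.0) (λ.0) 0
  step 7: λ.(λ.λ.1) (λ.0) 0
  step 8: λ.(λ.λ.0) 0
  step 9: λ.λ.0

Term B:
  start: (λ.(λ.0 (λ.λ.0)) (0 0 (λ.0))) (λ.λ.1 0)
  step 1: (λ.0 (λ.λ.0)) ((λ.λ.1 0) (λ.λ.1 0) (λ.0))
  step 2: (λ.λ.1 0) (λ.λ.1 0) (λ.0) (λ.λ.0)
  step 3: (λ.(λ.λ.1 0) 0) (λ.0) (λ.λ.0)
  step 4: (λ.λ.1 0) (λ.0) (λ.λ.0)
  step 5: (λ.(λ.0) 0) (λ.λ.0)
  step 6: (λ.0) (λ.λ.0)
  step 7: λ.λ.0

Answer: SAME — A ⇓ λ.λ.0, B ⇓ λ.λ.0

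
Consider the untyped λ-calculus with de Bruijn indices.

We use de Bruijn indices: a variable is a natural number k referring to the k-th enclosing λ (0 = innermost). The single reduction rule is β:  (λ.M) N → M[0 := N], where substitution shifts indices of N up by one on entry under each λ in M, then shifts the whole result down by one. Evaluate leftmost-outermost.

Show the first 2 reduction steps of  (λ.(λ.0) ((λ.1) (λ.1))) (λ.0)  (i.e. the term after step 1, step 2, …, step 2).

Answer: after 2 steps: (λ.λ.0) (λ.λ.0)

Derivation:
  start: (λ.(λ.0) ((λ.1) (λ.1))) (λ.0)
  step 1: (λ.0) ((λ.λ.0) (λ.λ.0))
  step 2: (λ.λ.0) (λ.λ.0)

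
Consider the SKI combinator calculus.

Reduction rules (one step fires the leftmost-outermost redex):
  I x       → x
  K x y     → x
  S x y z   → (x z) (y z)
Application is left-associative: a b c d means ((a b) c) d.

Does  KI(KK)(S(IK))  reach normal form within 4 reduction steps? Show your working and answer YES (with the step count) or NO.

  start: KI(KK)(S(IK))
  →1  I(S(IK))
  →2  S(IK)
  →3  SK

Answer: YES — reaches normal form SK in 3 ≤ 4 steps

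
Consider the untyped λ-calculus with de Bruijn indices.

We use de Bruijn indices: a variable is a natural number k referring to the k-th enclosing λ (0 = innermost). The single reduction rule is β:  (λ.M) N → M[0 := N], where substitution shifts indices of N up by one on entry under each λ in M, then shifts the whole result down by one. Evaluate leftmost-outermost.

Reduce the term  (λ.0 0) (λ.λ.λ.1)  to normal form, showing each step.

Answer: normal form = λ.λ.1  (in 2 steps)

Derivation:
  start: (λ.0 0) (λ.λ.λ.1)
  →1  (λ.λ.λ.1) (λ.λ.λ.1)
  →2  λ.λ.1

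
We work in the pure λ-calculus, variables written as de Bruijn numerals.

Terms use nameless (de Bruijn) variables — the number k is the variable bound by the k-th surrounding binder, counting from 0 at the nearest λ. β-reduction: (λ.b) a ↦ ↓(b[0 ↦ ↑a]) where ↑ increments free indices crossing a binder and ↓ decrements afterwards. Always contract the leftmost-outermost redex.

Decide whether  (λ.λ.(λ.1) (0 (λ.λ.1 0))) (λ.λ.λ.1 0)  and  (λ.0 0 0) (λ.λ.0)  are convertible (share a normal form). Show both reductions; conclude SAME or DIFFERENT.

Term A:
  start: (λ.λ.(λ.1) (0 (λ.λ.1 0))) (λ.λ.λ.1 0)
  step 1: λ.(λ.1) (0 (λ.λ.1 0))
  step 2: λ.0

Term B:
  start: (λ.0 0 0) (λ.λ.0)
  step 1: (λ.λ.0) (λ.λ.0) (λ.λ.0)
  step 2: (λ.0) (λ.λ.0)
  step 3: λ.λ.0

Answer: DIFFERENT — A ⇓ λ.0, B ⇓ λ.λ.0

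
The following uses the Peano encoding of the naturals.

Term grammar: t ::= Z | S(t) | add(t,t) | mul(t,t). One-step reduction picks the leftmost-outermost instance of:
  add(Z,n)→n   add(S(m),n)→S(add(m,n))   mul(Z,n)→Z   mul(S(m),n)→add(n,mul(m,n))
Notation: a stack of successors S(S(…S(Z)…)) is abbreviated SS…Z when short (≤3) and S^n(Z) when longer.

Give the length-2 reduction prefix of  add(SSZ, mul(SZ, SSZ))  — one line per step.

  start: add(SSZ, mul(SZ, SSZ))
  [1] S(add(SZ, mul(SZ, SSZ)))
  [2] S(S(add(Z, mul(SZ, SSZ))))

Answer: after 2 steps: S(S(add(Z, mul(SZ, SSZ))))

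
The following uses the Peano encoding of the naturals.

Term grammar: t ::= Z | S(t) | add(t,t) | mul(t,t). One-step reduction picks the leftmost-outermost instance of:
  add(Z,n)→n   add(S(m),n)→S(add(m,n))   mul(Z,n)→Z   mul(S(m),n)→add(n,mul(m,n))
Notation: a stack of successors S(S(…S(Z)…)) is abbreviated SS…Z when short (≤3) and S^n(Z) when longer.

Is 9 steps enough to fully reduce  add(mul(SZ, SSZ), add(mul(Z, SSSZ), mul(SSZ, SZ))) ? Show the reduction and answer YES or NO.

  start: add(mul(SZ, SSZ), add(mul(Z, SSSZ), mul(SSZ, SZ)))
  →1  add(add(SSZ, mul(Z, SSZ)), add(mul(Z, SSSZ), mul(SSZ, SZ)))
  →2  add(S(add(SZ, mul(Z, SSZ))), add(mul(Z, SSSZ), mul(SSZ, SZ)))
  →3  S(add(add(SZ, mul(Z, SSZ)), add(mul(Z, SSSZ), mul(SSZ, SZ))))
  →4  S(add(S(add(Z, mul(Z, SSZ))), add(mul(Z, SSSZ), mul(SSZ, SZ))))
  →5  S(S(add(add(Z, mul(Z, SSZ)), add(mul(Z, SSSZ), mul(SSZ, SZ)))))
  →6  S(S(add(mul(Z, SSZ), add(mul(Z, SSSZ), mul(SSZ, SZ)))))
  →7  S(S(add(Z, add(mul(Z, SSSZ), mul(SSZ, SZ)))))
  →8  S(S(add(mul(Z, SSSZ), mul(SSZ, SZ))))
  →9  S(S(add(Z, mul(SSZ, SZ))))

Answer: NO — after 9 steps the term is S(S(add(Z, mul(SSZ, SZ)))), not yet normal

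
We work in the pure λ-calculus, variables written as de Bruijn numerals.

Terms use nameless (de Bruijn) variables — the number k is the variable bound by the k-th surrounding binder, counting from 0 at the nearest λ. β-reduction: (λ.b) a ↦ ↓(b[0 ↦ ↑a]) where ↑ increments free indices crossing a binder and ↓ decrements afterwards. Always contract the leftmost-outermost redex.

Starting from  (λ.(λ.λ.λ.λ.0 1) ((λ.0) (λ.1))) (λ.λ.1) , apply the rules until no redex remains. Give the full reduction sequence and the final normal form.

Answer: normal form = λ.λ.λ.0 1  (in 2 steps)

Reduction:
  start: (λ.(λ.λ.λ.λ.0 1) ((λ.0) (λ.1))) (λ.λ.1)
  step 1: (λ.λ.λ.λ.0 1) ((λ.0) (λ.λ.λ.1))
  step 2: λ.λ.λ.0 1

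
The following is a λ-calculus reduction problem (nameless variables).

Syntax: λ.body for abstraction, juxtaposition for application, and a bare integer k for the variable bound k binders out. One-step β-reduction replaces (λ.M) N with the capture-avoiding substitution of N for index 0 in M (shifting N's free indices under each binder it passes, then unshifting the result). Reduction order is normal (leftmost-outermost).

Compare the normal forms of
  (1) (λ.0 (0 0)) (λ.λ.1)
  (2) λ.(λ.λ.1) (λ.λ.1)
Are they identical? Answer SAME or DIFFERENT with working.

Answer: SAME — A ⇓ λ.λ.λ.λ.1, B ⇓ λ.λ.λ.λ.1

Derivation:
Term A:
  start: (λ.0 (0 0)) (λ.λ.1)
  →1  (λ.λ.1) ((λ.λ.1) (λ.λ.1))
  →2  λ.(λ.λ.1) (λ.λ.1)
  →3  λ.λ.λ.λ.1

Term B:
  start: λ.(λ.λ.1) (λ.λ.1)
  →1  λ.λ.λ.λ.1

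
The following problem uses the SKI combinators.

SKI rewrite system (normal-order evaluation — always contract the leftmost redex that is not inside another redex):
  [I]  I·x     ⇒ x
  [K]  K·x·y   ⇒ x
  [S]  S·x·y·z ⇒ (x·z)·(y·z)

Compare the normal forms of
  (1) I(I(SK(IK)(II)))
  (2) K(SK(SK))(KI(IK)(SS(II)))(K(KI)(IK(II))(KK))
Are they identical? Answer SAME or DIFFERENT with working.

Term A:
  start: I(I(SK(IK)(II)))
  →1  I(SK(IK)(II))
  →2  SK(IK)(II)
  →3  K(II)(IK(II))
  →4  II
  →5  I

Term B:
  start: K(SK(SK))(KI(IK)(SS(II)))(K(KI)(IK(II))(KK))
  →1  SK(SK)(K(KI)(IK(II))(KK))
  →2  K(K(KI)(IK(II))(KK))(SK(K(KI)(IK(II))(KK)))
  →3  K(KI)(IK(II))(KK)
  →4  KI(KK)
  →5  I

Answer: SAME — A ⇓ I, B ⇓ I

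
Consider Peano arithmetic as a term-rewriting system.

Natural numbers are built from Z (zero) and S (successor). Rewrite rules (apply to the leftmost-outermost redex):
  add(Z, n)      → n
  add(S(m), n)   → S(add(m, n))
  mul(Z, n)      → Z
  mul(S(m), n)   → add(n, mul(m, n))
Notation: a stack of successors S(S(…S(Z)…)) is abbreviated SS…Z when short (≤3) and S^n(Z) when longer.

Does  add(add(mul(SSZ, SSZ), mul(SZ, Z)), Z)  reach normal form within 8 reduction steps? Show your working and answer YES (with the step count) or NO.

Answer: NO — after 8 steps the term is S(S(add(add(mul(SZ, SSZ), mul(SZ, Z)), Z))), not yet normal

Working:
  start: add(add(mul(SSZ, SSZ), mul(SZ, Z)), Z)
  →1  add(add(add(SSZ, mul(SZ, SSZ)), mul(SZ, Z)), Z)
  →2  add(add(S(add(SZ, mul(SZ, SSZ))), mul(SZ, Z)), Z)
  →3  add(S(add(add(SZ, mul(SZ, SSZ)), mul(SZ, Z))), Z)
  →4  S(add(add(add(SZ, mul(SZ, SSZ)), mul(SZ, Z)), Z))
  →5  S(add(add(S(add(Z, mul(SZ, SSZ))), mul(SZ, Z)), Z))
  →6  S(add(S(add(add(Z, mul(SZ, SSZ)), mul(SZ, Z))), Z))
  →7  S(S(add(add(add(Z, mul(SZ, SSZ)), mul(SZ, Z)), Z)))
  →8  S(S(add(add(mul(SZ, SSZ), mul(SZ, Z)), Z)))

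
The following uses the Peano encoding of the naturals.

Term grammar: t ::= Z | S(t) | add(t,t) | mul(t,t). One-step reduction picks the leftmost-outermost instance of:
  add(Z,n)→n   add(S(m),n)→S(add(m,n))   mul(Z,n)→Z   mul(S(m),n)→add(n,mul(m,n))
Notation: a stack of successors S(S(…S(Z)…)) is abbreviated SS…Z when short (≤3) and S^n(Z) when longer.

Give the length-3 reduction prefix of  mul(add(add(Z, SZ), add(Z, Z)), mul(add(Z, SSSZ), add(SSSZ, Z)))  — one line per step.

  start: mul(add(add(Z, SZ), add(Z, Z)), mul(add(Z, SSSZ), add(SSSZ, Z)))
  [1] mul(add(SZ, add(Z, Z)), mul(add(Z, SSSZ), add(SSSZ, Z)))
  [2] mul(S(add(Z, add(Z, Z))), mul(add(Z, SSSZ), add(SSSZ, Z)))
  [3] add(mul(add(Z, SSSZ), add(SSSZ, Z)), mul(add(Z, add(Z, Z)), mul(add(Z, SSSZ), add(SSSZ, Z))))

Answer: after 3 steps: add(mul(add(Z, SSSZ), add(SSSZ, Z)), mul(add(Z, add(Z, Z)), mul(add(Z, SSSZ), add(SSSZ, Z))))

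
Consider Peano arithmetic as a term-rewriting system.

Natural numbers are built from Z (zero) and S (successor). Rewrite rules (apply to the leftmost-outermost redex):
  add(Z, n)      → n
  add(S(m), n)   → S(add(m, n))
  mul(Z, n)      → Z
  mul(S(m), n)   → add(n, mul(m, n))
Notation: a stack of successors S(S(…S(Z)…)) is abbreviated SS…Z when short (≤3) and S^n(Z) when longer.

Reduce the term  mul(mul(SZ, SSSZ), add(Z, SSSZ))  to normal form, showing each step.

Answer: normal form = S^9(Z)  (in 25 steps)

Reduction:
  start: mul(mul(SZ, SSSZ), add(Z, SSSZ))
  step 1: mul(add(SSSZ, mul(Z, SSSZ)), add(Z, SSSZ))
  step 2: mul(S(add(SSZ, mul(Z, SSSZ))), add(Z, SSSZ))
  step 3: add(add(Z, SSSZ), mul(add(SSZ, mul(Z, SSSZ)), add(Z, SSSZ)))
  step 4: add(SSSZ, mul(add(SSZ, mul(Z, SSSZ)), add(Z, SSSZ)))
  step 5: S(add(SSZ, mul(add(SSZ, mul(Z, SSSZ)), add(Z, SSSZ))))
  step 6: S(S(add(SZ, mul(add(SSZ, mul(Z, SSSZ)), add(Z, SSSZ)))))
  step 7: S(S(S(add(Z, mul(add(SSZ, mul(Z, SSSZ)), add(Z, SSSZ))))))
  step 8: S(S(S(mul(add(SSZ, mul(Z, SSSZ)), add(Z, SSSZ)))))
  step 9: S(S(S(mul(S(add(SZ, mul(Z, SSSZ))), add(Z, SSSZ)))))
  step 10: S(S(S(add(add(Z, SSSZ), mul(add(SZ, mul(Z, SSSZ)), add(Z, SSSZ))))))
  step 11: S(S(S(add(SSSZ, mul(add(SZ, mul(Z, SSSZ)), add(Z, SSSZ))))))
  step 12: S(S(S(S(add(SSZ, mul(add(SZ, mul(Z, SSSZ)), add(Z, SSSZ)))))))
  step 13: S(S(S(S(S(add(SZ, mul(add(SZ, mul(Z, SSSZ)), add(Z, SSSZ))))))))
  step 14: S(S(S(S(S(S(add(Z, mul(add(SZ, mul(Z, SSSZ)), add(Z, SSSZ)))))))))
  step 15: S(S(S(S(S(S(mul(add(SZ, mul(Z, SSSZ)), add(Z, SSSZ))))))))
  step 16: S(S(S(S(S(S(mul(S(add(Z, mul(Z, SSSZ))), add(Z, SSSZ))))))))
  step 17: S(S(S(S(S(S(add(add(Z, SSSZ), mul(add(Z, mul(Z, SSSZ)), add(Z, SSSZ)))))))))
  step 18: S(S(S(S(S(S(add(SSSZ, mul(add(Z, mul(Z, SSSZ)), add(Z, SSSZ)))))))))
  step 19: S(S(S(S(S(S(S(add(SSZ, mul(add(Z, mul(Z, SSSZ)), add(Z, SSSZ))))))))))
  step 20: S(S(S(S(S(S(S(S(add(SZ, mul(add(Z, mul(Z, SSSZ)), add(Z, SSSZ)))))))))))
  step 21: S(S(S(S(S(S(S(S(S(add(Z, mul(add(Z, mul(Z, SSSZ)), add(Z, SSSZ))))))))))))
  step 22: S(S(S(S(S(S(S(S(S(mul(add(Z, mul(Z, SSSZ)), add(Z, SSSZ)))))))))))
  step 23: S(S(S(S(S(S(S(S(S(mul(mul(Z, SSSZ), add(Z, SSSZ)))))))))))
  step 24: S(S(S(S(S(S(S(S(S(mul(Z, add(Z, SSSZ)))))))))))
  step 25: S^9(Z)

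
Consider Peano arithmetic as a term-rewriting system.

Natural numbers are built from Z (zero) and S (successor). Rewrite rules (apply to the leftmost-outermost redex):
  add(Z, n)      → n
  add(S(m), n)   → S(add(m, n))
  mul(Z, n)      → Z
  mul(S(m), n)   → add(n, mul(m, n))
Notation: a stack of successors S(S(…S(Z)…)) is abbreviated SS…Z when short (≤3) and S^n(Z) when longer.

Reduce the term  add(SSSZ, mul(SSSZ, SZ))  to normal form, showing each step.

  start: add(SSSZ, mul(SSSZ, SZ))
  step 1: S(add(SSZ, mul(SSSZ, SZ)))
  step 2: S(S(add(SZ, mul(SSSZ, SZ))))
  step 3: S(S(S(add(Z, mul(SSSZ, SZ)))))
  step 4: S(S(S(mul(SSSZ, SZ))))
  step 5: S(S(S(add(SZ, mul(SSZ, SZ)))))
  step 6: S(S(S(S(add(Z, mul(SSZ, SZ))))))
  step 7: S(S(S(S(mul(SSZ, SZ)))))
  step 8: S(S(S(S(add(SZ, mul(SZ, SZ))))))
  step 9: S(S(S(S(S(add(Z, mul(SZ, SZ)))))))
  step 10: S(S(S(S(S(mul(SZ, SZ))))))
  step 11: S(S(S(S(S(add(SZ, mul(Z, SZ)))))))
  step 12: S(S(S(S(S(S(add(Z, mul(Z, SZ))))))))
  step 13: S(S(S(S(S(S(mul(Z, SZ)))))))
  step 14: S^6(Z)

Answer: normal form = S^6(Z)  (in 14 steps)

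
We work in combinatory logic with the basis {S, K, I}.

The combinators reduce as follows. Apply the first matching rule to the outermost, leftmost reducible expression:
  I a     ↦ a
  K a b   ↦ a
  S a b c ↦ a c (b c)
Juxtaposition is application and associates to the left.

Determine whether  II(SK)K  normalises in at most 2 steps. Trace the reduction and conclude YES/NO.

  start: II(SK)K
  [1] I(SK)K
  [2] SKK

Answer: YES — reaches normal form SKK in 2 ≤ 2 steps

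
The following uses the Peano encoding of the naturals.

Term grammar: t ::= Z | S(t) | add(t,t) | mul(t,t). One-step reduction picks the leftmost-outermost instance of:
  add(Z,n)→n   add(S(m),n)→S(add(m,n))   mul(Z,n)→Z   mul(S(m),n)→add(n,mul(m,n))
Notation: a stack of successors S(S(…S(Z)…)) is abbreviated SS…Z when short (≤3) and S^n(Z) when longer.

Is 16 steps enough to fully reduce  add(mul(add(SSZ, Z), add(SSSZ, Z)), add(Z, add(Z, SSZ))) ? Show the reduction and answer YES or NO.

  start: add(mul(add(SSZ, Z), add(SSSZ, Z)), add(Z, add(Z, SSZ)))
  [1] add(mul(S(add(SZ, Z)), add(SSSZ, Z)), add(Z, add(Z, SSZ)))
  [2] add(add(add(SSSZ, Z), mul(add(SZ, Z), add(SSSZ, Z))), add(Z, add(Z, SSZ)))
  [3] add(add(S(add(SSZ, Z)), mul(add(SZ, Z), add(SSSZ, Z))), add(Z, add(Z, SSZ)))
  [4] add(S(add(add(SSZ, Z), mul(add(SZ, Z), add(SSSZ, Z)))), add(Z, add(Z, SSZ)))
  [5] S(add(add(add(SSZ, Z), mul(add(SZ, Z), add(SSSZ, Z))), add(Z, add(Z, SSZ))))
  [6] S(add(add(S(add(SZ, Z)), mul(add(SZ, Z), add(SSSZ, Z))), add(Z, add(Z, SSZ))))
  [7] S(add(S(add(add(SZ, Z), mul(add(SZ, Z), add(SSSZ, Z)))), add(Z, add(Z, SSZ))))
  [8] S(S(add(add(add(SZ, Z), mul(add(SZ, Z), add(SSSZ, Z))), add(Z, add(Z, SSZ)))))
  [9] S(S(add(add(S(add(Z, Z)), mul(add(SZ, Z), add(SSSZ, Z))), add(Z, add(Z, SSZ)))))
  [10] S(S(add(S(add(add(Z, Z), mul(add(SZ, Z), add(SSSZ, Z)))), add(Z, add(Z, SSZ)))))
  [11] S(S(S(add(add(add(Z, Z), mul(add(SZ, Z), add(SSSZ, Z))), add(Z, add(Z, SSZ))))))
  [12] S(S(S(add(add(Z, mul(add(SZ, Z), add(SSSZ, Z))), add(Z, add(Z, SSZ))))))
  [13] S(S(S(add(mul(add(SZ, Z), add(SSSZ, Z)), add(Z, add(Z, SSZ))))))
  [14] S(S(S(add(mul(S(add(Z, Z)), add(SSSZ, Z)), add(Z, add(Z, SSZ))))))
  [15] S(S(S(add(add(add(SSSZ, Z), mul(add(Z, Z), add(SSSZ, Z))), add(Z, add(Z, SSZ))))))
  [16] S(S(S(add(add(S(add(SSZ, Z)), mul(add(Z, Z), add(SSSZ, Z))), add(Z, add(Z, SSZ))))))

Answer: NO — after 16 steps the term is S(S(S(add(add(S(add(SSZ, Z)), mul(add(Z, Z), add(SSSZ, Z))), add(Z, add(Z, SSZ)))))), not yet normal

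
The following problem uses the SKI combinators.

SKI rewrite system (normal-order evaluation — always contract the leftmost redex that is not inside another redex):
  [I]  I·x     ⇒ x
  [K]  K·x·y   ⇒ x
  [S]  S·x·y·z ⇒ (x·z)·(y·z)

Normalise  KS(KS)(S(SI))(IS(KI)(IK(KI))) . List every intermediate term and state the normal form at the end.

Answer: normal form = S(S(SI))(S(KI)(K(KI)))  (in 3 steps)

Reduction:
  start: KS(KS)(S(SI))(IS(KI)(IK(KI)))
  step 1: S(S(SI))(IS(KI)(IK(KI)))
  step 2: S(S(SI))(S(KI)(IK(KI)))
  step 3: S(S(SI))(S(KI)(K(KI)))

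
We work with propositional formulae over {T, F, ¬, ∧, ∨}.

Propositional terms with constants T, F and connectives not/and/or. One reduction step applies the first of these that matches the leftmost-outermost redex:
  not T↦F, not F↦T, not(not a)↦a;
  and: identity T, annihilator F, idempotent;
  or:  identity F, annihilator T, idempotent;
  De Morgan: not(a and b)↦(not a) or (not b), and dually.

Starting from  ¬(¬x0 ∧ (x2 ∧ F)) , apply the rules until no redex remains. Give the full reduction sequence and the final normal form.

Answer: normal form = T  (in 6 steps)

Derivation:
  start: ¬(¬x0 ∧ (x2 ∧ F))
  step 1: ¬¬x0 ∨ ¬(x2 ∧ F)
  step 2: x0 ∨ ¬(x2 ∧ F)
  step 3: x0 ∨ (¬x2 ∨ ¬F)
  step 4: x0 ∨ (¬x2 ∨ T)
  step 5: x0 ∨ T
  step 6: T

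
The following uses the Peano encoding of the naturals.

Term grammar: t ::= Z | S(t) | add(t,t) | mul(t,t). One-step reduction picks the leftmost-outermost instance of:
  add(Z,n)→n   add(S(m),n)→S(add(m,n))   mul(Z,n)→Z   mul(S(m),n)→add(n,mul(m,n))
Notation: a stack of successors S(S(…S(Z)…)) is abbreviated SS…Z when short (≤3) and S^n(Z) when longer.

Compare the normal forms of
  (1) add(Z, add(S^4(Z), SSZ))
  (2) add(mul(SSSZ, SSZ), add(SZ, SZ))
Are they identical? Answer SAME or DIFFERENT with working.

Answer: DIFFERENT — A ⇓ S^6(Z), B ⇓ S^8(Z)

Working:
Term A:
  start: add(Z, add(S^4(Z), SSZ))
  step 1: add(S^4(Z), SSZ)
  step 2: S(add(SSSZ, SSZ))
  step 3: S(S(add(SSZ, SSZ)))
  step 4: S(S(S(add(SZ, SSZ))))
  step 5: S(S(S(S(add(Z, SSZ)))))
  step 6: S^6(Z)

Term B:
  start: add(mul(SSSZ, SSZ), add(SZ, SZ))
  step 1: add(add(SSZ, mul(SSZ, SSZ)), add(SZ, SZ))
  step 2: add(S(add(SZ, mul(SSZ, SSZ))), add(SZ, SZ))
  step 3: S(add(add(SZ, mul(SSZ, SSZ)), add(SZ, SZ)))
  step 4: S(add(S(add(Z, mul(SSZ, SSZ))), add(SZ, SZ)))
  step 5: S(S(add(add(Z, mul(SSZ, SSZ)), add(SZ, SZ))))
  step 6: S(S(add(mul(SSZ, SSZ), add(SZ, SZ))))
  step 7: S(S(add(add(SSZ, mul(SZ, SSZ)), add(SZ, SZ))))
  step 8: S(S(add(S(add(SZ, mul(SZ, SSZ))), add(SZ, SZ))))
  step 9: S(S(S(add(add(SZ, mul(SZ, SSZ)), add(SZ, SZ)))))
  step 10: S(S(S(add(S(add(Z, mul(SZ, SSZ))), add(SZ, SZ)))))
  step 11: S(S(S(S(add(add(Z, mul(SZ, SSZ)), add(SZ, SZ))))))
  step 12: S(S(S(S(add(mul(SZ, SSZ), add(SZ, SZ))))))
  step 13: S(S(S(S(add(add(SSZ, mul(Z, SSZ)), add(SZ, SZ))))))
  step 14: S(S(S(S(add(S(add(SZ, mul(Z, SSZ))), add(SZ, SZ))))))
  step 15: S(S(S(S(S(add(add(SZ, mul(Z, SSZ)), add(SZ, SZ)))))))
  step 16: S(S(S(S(S(add(S(add(Z, mul(Z, SSZ))), add(SZ, SZ)))))))
  step 17: S(S(S(S(S(S(add(add(Z, mul(Z, SSZ)), add(SZ, SZ))))))))
  step 18: S(S(S(S(S(S(add(mul(Z, SSZ), add(SZ, SZ))))))))
  step 19: S(S(S(S(S(S(add(Z, add(SZ, SZ))))))))
  step 20: S(S(S(S(S(S(add(SZ, SZ)))))))
  step 21: S(S(S(S(S(S(S(add(Z, SZ))))))))
  step 22: S^8(Z)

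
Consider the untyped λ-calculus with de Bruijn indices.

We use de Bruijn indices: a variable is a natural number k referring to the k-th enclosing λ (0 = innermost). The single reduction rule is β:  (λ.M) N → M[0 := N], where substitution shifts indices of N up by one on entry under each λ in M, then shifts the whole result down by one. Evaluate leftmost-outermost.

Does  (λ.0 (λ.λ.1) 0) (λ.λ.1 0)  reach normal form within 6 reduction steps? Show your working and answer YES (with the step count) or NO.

  start: (λ.0 (λ.λ.1) 0) (λ.λ.1 0)
  →1  (λ.λ.1 0) (λ.λ.1) (λ.λ.1 0)
  →2  (λ.(λ.λ.1) 0) (λ.λ.1 0)
  →3  (λ.λ.1) (λ.λ.1 0)
  →4  λ.λ.λ.1 0

Answer: YES — reaches normal form λ.λ.λ.1 0 in 4 ≤ 6 steps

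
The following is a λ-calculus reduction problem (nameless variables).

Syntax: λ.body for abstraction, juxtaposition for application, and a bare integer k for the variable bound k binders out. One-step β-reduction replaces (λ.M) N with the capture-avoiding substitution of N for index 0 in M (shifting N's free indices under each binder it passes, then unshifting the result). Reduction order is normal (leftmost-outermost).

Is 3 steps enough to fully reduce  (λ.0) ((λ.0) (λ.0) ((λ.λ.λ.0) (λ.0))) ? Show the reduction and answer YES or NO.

  start: (λ.0) ((λ.0) (λ.0) ((λ.λ.λ.0) (λ.0)))
  →1  (λ.0) (λ.0) ((λ.λ.λ.0) (λ.0))
  →2  (λ.0) ((λ.λ.λ.0) (λ.0))
  →3  (λ.λ.λ.0) (λ.0)

Answer: NO — after 3 steps the term is (λ.λ.λ.0) (λ.0), not yet normal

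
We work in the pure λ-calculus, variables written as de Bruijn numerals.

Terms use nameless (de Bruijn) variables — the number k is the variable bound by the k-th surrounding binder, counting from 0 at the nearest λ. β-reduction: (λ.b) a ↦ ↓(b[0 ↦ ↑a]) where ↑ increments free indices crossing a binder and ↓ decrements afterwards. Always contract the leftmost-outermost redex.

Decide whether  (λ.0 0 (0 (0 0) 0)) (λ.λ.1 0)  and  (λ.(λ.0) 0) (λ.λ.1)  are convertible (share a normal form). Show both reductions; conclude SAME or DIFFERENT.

Answer: DIFFERENT — A ⇓ λ.λ.1 0, B ⇓ λ.λ.1

Reduction:
Term A:
  start: (λ.0 0 (0 (0 0) 0)) (λ.λ.1 0)
  [1] (λ.λ.1 0) (λ.λ.1 0) ((λ.λ.1 0) ((λ.λ.1 0) (λ.λ.1 0)) (λ.λ.1 0))
  [2] (λ.(λ.λ.1 0) 0) ((λ.λ.1 0) ((λ.λ.1 0) (λ.λ.1 0)) (λ.λ.1 0))
  [3] (λ.λ.1 0) ((λ.λ.1 0) ((λ.λ.1 0) (λ.λ.1 0)) (λ.λ.1 0))
  [4] λ.(λ.λ.1 0) ((λ.λ.1 0) (λ.λ.1 0)) (λ.λ.1 0) 0
  [5] λ.(λ.(λ.λ.1 0) (λ.λ.1 0) 0) (λ.λ.1 0) 0
  [6] λ.(λ.λ.1 0) (λ.λ.1 0) (λ.λ.1 0) 0
  [7] λ.(λ.(λ.λ.1 0) 0) (λ.λ.1 0) 0
  [8] λ.(λ.λ.1 0) (λ.λ.1 0) 0
  [9] λ.(λ.(λ.λ.1 0) 0) 0
  [10] λ.(λ.λ.1 0) 0
  [11] λ.λ.1 0

Term B:
  start: (λ.(λ.0) 0) (λ.λ.1)
  [1] (λ.0) (λ.λ.1)
  [2] λ.λ.1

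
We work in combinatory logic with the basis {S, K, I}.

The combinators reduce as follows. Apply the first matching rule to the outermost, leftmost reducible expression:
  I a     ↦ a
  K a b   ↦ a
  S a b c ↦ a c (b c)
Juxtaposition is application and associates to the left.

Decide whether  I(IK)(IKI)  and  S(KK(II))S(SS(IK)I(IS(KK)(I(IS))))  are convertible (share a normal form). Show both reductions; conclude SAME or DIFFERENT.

Term A:
  start: I(IK)(IKI)
  [1] IK(IKI)
  [2] K(IKI)
  [3] K(KI)

Term B:
  start: S(KK(II))S(SS(IK)I(IS(KK)(I(IS))))
  [1] KK(II)(SS(IK)I(IS(KK)(I(IS))))(S(SS(IK)I(IS(KK)(I(IS)))))
  [2] K(SS(IK)I(IS(KK)(I(IS))))(S(SS(IK)I(IS(KK)(I(IS)))))
  [3] SS(IK)I(IS(KK)(I(IS)))
  [4] SI(IKI)(IS(KK)(I(IS)))
  [5] I(IS(KK)(I(IS)))(IKI(IS(KK)(I(IS))))
  [6] IS(KK)(I(IS))(IKI(IS(KK)(I(IS))))
  [7] S(KK)(I(IS))(IKI(IS(KK)(I(IS))))
  [8] KK(IKI(IS(KK)(I(IS))))(I(IS)(IKI(IS(KK)(I(IS)))))
  [9] K(I(IS)(IKI(IS(KK)(I(IS)))))
  [10] K(IS(IKI(IS(KK)(I(IS)))))
  [11] K(S(IKI(IS(KK)(I(IS)))))
  [12] K(S(KI(IS(KK)(I(IS)))))
  [13] K(SI)

Answer: DIFFERENT — A ⇓ K(KI), B ⇓ K(SI)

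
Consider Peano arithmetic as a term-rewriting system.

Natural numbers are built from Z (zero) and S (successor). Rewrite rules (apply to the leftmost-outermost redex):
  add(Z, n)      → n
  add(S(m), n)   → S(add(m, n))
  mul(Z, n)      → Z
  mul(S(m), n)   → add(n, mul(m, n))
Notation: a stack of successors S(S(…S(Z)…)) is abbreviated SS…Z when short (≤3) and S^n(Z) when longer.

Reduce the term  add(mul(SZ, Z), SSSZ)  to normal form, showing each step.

  start: add(mul(SZ, Z), SSSZ)
  [1] add(add(Z, mul(Z, Z)), SSSZ)
  [2] add(mul(Z, Z), SSSZ)
  [3] add(Z, SSSZ)
  [4] SSSZ

Answer: normal form = SSSZ  (in 4 steps)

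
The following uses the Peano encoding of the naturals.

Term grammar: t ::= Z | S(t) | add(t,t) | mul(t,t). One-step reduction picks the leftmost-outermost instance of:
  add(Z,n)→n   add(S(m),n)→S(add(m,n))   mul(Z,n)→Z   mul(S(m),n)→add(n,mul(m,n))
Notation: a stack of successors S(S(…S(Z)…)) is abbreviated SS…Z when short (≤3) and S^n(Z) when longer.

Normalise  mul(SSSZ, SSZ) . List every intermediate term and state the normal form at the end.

Answer: normal form = S^6(Z)  (in 13 steps)

Working:
  start: mul(SSSZ, SSZ)
  [1] add(SSZ, mul(SSZ, SSZ))
  [2] S(add(SZ, mul(SSZ, SSZ)))
  [3] S(S(add(Z, mul(SSZ, SSZ))))
  [4] S(S(mul(SSZ, SSZ)))
  [5] S(S(add(SSZ, mul(SZ, SSZ))))
  [6] S(S(S(add(SZ, mul(SZ, SSZ)))))
  [7] S(S(S(S(add(Z, mul(SZ, SSZ))))))
  [8] S(S(S(S(mul(SZ, SSZ)))))
  [9] S(S(S(S(add(SSZ, mul(Z, SSZ))))))
  [10] S(S(S(S(S(add(SZ, mul(Z, SSZ)))))))
  [11] S(S(S(S(S(S(add(Z, mul(Z, SSZ))))))))
  [12] S(S(S(S(S(S(mul(Z, SSZ)))))))
  [13] S^6(Z)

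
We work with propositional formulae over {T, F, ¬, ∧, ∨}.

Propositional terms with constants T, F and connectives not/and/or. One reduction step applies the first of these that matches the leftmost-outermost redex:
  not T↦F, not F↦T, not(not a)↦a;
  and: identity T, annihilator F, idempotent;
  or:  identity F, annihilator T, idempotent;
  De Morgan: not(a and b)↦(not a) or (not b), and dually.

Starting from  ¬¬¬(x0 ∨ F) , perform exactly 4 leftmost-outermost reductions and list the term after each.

  start: ¬¬¬(x0 ∨ F)
  →1  ¬(x0 ∨ F)
  →2  ¬x0 ∧ ¬F
  →3  ¬x0 ∧ T
  →4  ¬x0

Answer: after 4 steps: ¬x0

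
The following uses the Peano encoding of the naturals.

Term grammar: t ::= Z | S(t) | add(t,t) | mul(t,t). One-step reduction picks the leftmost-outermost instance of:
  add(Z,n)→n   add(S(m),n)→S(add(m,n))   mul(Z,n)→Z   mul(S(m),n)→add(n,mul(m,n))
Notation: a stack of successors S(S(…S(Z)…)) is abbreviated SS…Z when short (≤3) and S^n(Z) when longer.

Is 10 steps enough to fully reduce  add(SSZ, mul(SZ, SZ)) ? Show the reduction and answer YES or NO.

Answer: YES — reaches normal form SSSZ in 7 ≤ 10 steps

Derivation:
  start: add(SSZ, mul(SZ, SZ))
  [1] S(add(SZ, mul(SZ, SZ)))
  [2] S(S(add(Z, mul(SZ, SZ))))
  [3] S(S(mul(SZ, SZ)))
  [4] S(S(add(SZ, mul(Z, SZ))))
  [5] S(S(S(add(Z, mul(Z, SZ)))))
  [6] S(S(S(mul(Z, SZ))))
  [7] SSSZ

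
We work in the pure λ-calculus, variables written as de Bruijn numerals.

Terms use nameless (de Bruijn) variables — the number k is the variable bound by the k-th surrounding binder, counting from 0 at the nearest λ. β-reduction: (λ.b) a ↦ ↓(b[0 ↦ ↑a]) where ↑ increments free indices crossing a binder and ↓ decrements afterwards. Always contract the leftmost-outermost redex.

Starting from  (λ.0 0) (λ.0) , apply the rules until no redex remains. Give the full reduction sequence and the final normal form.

Answer: normal form = λ.0  (in 2 steps)

Reduction:
  start: (λ.0 0) (λ.0)
  step 1: (λ.0) (λ.0)
  step 2: λ.0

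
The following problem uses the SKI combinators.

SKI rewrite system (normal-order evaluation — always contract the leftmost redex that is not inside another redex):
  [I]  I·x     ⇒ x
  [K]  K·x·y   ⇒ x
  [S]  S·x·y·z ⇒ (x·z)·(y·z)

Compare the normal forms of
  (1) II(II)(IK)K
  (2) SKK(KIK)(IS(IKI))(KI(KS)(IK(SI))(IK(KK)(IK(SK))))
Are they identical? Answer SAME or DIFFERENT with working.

Term A:
  start: II(II)(IK)K
  [1] I(II)(IK)K
  [2] II(IK)K
  [3] I(IK)K
  [4] IKK
  [5] KK

Term B:
  start: SKK(KIK)(IS(IKI))(KI(KS)(IK(SI))(IK(KK)(IK(SK))))
  [1] K(KIK)(K(KIK))(IS(IKI))(KI(KS)(IK(SI))(IK(KK)(IK(SK))))
  [2] KIK(IS(IKI))(KI(KS)(IK(SI))(IK(KK)(IK(SK))))
  [3] I(IS(IKI))(KI(KS)(IK(SI))(IK(KK)(IK(SK))))
  [4] IS(IKI)(KI(KS)(IK(SI))(IK(KK)(IK(SK))))
  [5] S(IKI)(KI(KS)(IK(SI))(IK(KK)(IK(SK))))
  [6] S(KI)(KI(KS)(IK(SI))(IK(KK)(IK(SK))))
  [7] S(KI)(I(IK(SI))(IK(KK)(IK(SK))))
  [8] S(KI)(IK(SI)(IK(KK)(IK(SK))))
  [9] S(KI)(K(SI)(IK(KK)(IK(SK))))
  [10] S(KI)(SI)

Answer: DIFFERENT — A ⇓ KK, B ⇓ S(KI)(SI)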